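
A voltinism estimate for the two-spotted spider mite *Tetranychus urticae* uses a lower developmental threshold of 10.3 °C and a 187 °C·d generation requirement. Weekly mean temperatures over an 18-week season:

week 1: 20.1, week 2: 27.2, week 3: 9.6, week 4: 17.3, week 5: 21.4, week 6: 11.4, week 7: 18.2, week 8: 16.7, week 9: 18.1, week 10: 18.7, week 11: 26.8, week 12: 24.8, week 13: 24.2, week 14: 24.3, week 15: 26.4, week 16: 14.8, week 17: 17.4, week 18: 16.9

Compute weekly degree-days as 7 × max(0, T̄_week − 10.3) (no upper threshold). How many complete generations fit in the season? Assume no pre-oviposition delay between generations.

Weekly DD (7 × max(0, T̄ − 10.3)): 68.6, 118.3, 0.0, 49.0, 77.7, 7.7, 55.3, 44.8, 54.6, 58.8, 115.5, 101.5, 97.3, 98.0, 112.7, 31.5, 49.7, 46.2.
Season total = 1187.2 DD.
Complete generations = ⌊1187.2 / 187⌋ = 6.

6 generations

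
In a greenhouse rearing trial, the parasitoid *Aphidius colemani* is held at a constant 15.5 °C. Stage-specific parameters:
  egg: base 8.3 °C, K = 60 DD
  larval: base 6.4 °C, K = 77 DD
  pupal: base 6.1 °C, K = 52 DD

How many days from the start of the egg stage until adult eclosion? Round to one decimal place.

22.3 days

egg: 60 / (15.5 − 8.3) = 60 / 7.2 = 8.333 d.
larval: 77 / (15.5 − 6.4) = 77 / 9.1 = 8.462 d.
pupal: 52 / (15.5 − 6.1) = 52 / 9.4 = 5.532 d.
Sum = 22.327 ≈ 22.3 days.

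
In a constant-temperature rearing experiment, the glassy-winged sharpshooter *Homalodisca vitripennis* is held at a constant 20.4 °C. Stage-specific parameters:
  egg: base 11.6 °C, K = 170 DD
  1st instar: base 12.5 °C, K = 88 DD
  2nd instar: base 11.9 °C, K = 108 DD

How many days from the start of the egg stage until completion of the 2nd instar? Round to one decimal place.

egg: 170 / (20.4 − 11.6) = 170 / 8.8 = 19.318 d.
1st instar: 88 / (20.4 − 12.5) = 88 / 7.9 = 11.139 d.
2nd instar: 108 / (20.4 − 11.9) = 108 / 8.5 = 12.706 d.
Sum = 43.163 ≈ 43.2 days.

43.2 days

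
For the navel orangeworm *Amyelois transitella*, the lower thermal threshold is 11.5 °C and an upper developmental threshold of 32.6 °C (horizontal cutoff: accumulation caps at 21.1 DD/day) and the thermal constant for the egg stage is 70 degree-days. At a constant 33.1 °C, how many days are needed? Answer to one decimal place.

3.3 days

Temperature 33.1 °C exceeds the upper threshold, so daily accumulation caps at 32.6 − 11.5 = 21.1 DD/day.
Duration = 70 / 21.1 = 3.318 ≈ 3.3 days.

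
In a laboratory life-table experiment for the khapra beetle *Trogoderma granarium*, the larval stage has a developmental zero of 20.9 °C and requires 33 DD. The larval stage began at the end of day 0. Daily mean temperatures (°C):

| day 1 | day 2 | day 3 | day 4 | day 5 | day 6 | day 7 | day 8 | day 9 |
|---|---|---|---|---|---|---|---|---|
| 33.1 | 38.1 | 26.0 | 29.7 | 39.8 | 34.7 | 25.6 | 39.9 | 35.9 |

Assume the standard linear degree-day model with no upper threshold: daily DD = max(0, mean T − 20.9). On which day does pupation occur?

day 3

Daily DD above 20.9 °C: 12.2, 17.2, 5.1, 8.8, 18.9, 13.8, 4.7, 19.0, 15.0.
Cumulative: 12.2, 29.4, 34.5, 43.3, 62.2, 76.0, 80.7, 99.7, 114.7.
The total first reaches 33 DD on day 3.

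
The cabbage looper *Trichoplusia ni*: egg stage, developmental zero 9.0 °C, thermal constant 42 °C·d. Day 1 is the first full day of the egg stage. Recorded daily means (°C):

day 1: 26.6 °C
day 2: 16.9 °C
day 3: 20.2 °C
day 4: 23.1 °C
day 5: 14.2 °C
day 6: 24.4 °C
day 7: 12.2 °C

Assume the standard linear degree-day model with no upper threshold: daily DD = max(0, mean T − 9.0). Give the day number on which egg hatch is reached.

day 4

Daily DD above 9.0 °C: 17.6, 7.9, 11.2, 14.1, 5.2, 15.4, 3.2.
Cumulative: 17.6, 25.5, 36.7, 50.8, 56.0, 71.4, 74.6.
The total first reaches 42 DD on day 4.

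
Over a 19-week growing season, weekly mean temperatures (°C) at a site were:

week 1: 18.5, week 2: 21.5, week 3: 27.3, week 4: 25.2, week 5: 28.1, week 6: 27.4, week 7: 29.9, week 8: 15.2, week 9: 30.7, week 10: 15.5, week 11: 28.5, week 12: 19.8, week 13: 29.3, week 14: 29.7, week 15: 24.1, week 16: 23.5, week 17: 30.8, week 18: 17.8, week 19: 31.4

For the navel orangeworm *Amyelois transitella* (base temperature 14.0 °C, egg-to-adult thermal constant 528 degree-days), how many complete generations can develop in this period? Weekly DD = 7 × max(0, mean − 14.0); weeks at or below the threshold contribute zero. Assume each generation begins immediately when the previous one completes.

2 generations

Weekly DD (7 × max(0, T̄ − 14.0)): 31.5, 52.5, 93.1, 78.4, 98.7, 93.8, 111.3, 8.4, 116.9, 10.5, 101.5, 40.6, 107.1, 109.9, 70.7, 66.5, 117.6, 26.6, 121.8.
Season total = 1457.4 DD.
Complete generations = ⌊1457.4 / 528⌋ = 2.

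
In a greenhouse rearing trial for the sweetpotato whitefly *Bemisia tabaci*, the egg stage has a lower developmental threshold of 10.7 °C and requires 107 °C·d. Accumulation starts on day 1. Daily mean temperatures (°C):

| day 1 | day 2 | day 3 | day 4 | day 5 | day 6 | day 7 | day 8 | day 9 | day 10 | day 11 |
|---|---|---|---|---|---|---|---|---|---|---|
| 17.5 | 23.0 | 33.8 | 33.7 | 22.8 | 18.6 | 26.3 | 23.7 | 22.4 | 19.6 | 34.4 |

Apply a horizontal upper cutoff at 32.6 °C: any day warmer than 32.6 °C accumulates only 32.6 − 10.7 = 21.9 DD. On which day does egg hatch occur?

day 8

Daily DD above 10.7 °C (capped at 21.9): 6.8, 12.3, 21.9, 21.9, 12.1, 7.9, 15.6, 13.0, 11.7, 8.9, 21.9.
Cumulative: 6.8, 19.1, 41.0, 62.9, 75.0, 82.9, 98.5, 111.5, 123.2, 132.1, 154.0.
The total first reaches 107 DD on day 8.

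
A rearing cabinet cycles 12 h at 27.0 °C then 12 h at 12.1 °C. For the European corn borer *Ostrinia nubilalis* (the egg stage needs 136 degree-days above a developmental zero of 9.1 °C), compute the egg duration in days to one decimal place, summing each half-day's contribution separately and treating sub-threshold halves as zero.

Day half: max(0, 27.0 − 9.1) × 0.5 = 17.9 × 0.5 = 8.95 DD.
Night half: max(0, 12.1 − 9.1) × 0.5 = 3.0 × 0.5 = 1.50 DD.
Per 24 h: 10.45 DD/day.
Duration = 136 / 10.45 = 13.014 ≈ 13.0 days.

13.0 days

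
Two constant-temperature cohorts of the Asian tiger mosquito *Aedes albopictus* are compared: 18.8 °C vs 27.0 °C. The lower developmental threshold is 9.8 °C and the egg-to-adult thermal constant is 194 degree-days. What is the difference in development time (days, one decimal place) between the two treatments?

10.3 days

At 18.8 °C: 194 / (18.8 − 9.8) = 194 / 9.0 = 21.556 d.
At 27.0 °C: 194 / (27.0 − 9.8) = 194 / 17.2 = 11.279 d.
Difference = |21.556 − 11.279| = 10.276 ≈ 10.3 days.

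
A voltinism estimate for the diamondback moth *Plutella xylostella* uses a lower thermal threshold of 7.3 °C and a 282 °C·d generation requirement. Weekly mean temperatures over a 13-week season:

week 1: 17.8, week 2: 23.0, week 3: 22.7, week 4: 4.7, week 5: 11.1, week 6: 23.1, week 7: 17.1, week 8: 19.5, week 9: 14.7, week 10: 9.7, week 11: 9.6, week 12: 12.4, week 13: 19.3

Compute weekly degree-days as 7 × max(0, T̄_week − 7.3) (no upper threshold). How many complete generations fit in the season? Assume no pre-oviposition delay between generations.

2 generations

Weekly DD (7 × max(0, T̄ − 7.3)): 73.5, 109.9, 107.8, 0.0, 26.6, 110.6, 68.6, 85.4, 51.8, 16.8, 16.1, 35.7, 84.0.
Season total = 786.8 DD.
Complete generations = ⌊786.8 / 282⌋ = 2.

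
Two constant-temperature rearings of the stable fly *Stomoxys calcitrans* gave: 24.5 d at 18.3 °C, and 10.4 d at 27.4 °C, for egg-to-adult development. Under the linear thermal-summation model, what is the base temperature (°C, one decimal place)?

Under the model K = D·(T − T_b), so D₁·(T₁ − T_b) = D₂·(T₂ − T_b).
24.5·(18.3 − T_b) = 10.4·(27.4 − T_b)
T_b = (24.5·18.3 − 10.4·27.4) / (24.5 − 10.4) = 163.39 / 14.1 = 11.588 °C ≈ 11.6 °C.

11.6 °C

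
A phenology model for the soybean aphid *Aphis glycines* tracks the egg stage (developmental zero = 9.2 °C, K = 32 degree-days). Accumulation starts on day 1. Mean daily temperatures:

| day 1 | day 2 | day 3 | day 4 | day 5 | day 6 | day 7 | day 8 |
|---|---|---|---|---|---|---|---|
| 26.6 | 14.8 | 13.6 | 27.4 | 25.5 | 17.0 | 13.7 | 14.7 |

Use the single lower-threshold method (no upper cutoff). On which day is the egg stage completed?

Daily DD above 9.2 °C: 17.4, 5.6, 4.4, 18.2, 16.3, 7.8, 4.5, 5.5.
Cumulative: 17.4, 23.0, 27.4, 45.6, 61.9, 69.7, 74.2, 79.7.
The total first reaches 32 DD on day 4.

day 4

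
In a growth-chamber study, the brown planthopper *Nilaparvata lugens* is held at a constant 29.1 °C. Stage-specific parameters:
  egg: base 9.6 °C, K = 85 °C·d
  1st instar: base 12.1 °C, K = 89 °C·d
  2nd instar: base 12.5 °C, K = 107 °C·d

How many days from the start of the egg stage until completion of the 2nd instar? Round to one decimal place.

16.0 days

egg: 85 / (29.1 − 9.6) = 85 / 19.5 = 4.359 d.
1st instar: 89 / (29.1 − 12.1) = 89 / 17.0 = 5.235 d.
2nd instar: 107 / (29.1 − 12.5) = 107 / 16.6 = 6.446 d.
Sum = 16.040 ≈ 16.0 days.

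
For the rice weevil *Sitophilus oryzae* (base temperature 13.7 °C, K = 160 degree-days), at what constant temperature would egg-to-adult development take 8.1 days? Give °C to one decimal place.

Required daily accumulation = 160 / 8.1 = 19.753 DD/day.
T = T_base + 19.753 = 13.7 + 19.753 = 33.453 ≈ 33.5 °C.

33.5 °C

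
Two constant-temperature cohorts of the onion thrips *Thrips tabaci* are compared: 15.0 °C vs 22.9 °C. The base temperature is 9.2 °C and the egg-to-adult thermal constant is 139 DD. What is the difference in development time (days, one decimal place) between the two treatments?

At 15.0 °C: 139 / (15.0 − 9.2) = 139 / 5.8 = 23.966 d.
At 22.9 °C: 139 / (22.9 − 9.2) = 139 / 13.7 = 10.146 d.
Difference = |23.966 − 10.146| = 13.820 ≈ 13.8 days.

13.8 days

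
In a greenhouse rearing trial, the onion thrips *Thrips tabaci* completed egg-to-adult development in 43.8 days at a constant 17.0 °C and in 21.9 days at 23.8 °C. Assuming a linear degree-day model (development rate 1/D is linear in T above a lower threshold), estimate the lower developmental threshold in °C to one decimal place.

Equal thermal constants: D₁(T₁ − T_b) = D₂(T₂ − T_b).
43.8·(17.0 − T_b) = 21.9·(23.8 − T_b)
T_b = (43.8·17.0 − 21.9·23.8) / (43.8 − 21.9) = 223.38 / 21.9 = 10.200 °C ≈ 10.2 °C.

10.2 °C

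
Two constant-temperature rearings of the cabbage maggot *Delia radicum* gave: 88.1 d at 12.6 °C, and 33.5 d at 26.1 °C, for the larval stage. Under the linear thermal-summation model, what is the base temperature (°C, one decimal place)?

4.3 °C

Linear rate model ⇒ the product D·(T − T_b) is constant across temperatures.
88.1·(12.6 − T_b) = 33.5·(26.1 − T_b)
T_b = (88.1·12.6 − 33.5·26.1) / (88.1 − 33.5) = 235.71 / 54.6 = 4.317 °C ≈ 4.3 °C.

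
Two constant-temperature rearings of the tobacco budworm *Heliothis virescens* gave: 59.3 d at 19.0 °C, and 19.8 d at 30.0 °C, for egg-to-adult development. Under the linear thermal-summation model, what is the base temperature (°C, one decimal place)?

13.5 °C

Under the model K = D·(T − T_b), so D₁·(T₁ − T_b) = D₂·(T₂ − T_b).
59.3·(19.0 − T_b) = 19.8·(30.0 − T_b)
T_b = (59.3·19.0 − 19.8·30.0) / (59.3 − 19.8) = 532.70 / 39.5 = 13.486 °C ≈ 13.5 °C.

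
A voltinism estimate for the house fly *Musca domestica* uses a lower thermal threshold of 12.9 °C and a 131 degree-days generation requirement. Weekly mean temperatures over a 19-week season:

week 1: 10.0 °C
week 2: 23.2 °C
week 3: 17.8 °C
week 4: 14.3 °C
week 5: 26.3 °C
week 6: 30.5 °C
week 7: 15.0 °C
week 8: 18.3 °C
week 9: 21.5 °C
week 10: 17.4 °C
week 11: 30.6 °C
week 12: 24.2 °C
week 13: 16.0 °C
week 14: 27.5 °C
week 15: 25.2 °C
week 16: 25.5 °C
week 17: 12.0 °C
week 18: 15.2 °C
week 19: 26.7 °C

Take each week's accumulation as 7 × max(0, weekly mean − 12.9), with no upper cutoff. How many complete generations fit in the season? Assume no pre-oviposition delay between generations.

Weekly DD (7 × max(0, T̄ − 12.9)): 0.0, 72.1, 34.3, 9.8, 93.8, 123.2, 14.7, 37.8, 60.2, 31.5, 123.9, 79.1, 21.7, 102.2, 86.1, 88.2, 0.0, 16.1, 96.6.
Season total = 1091.3 DD.
Complete generations = ⌊1091.3 / 131⌋ = 8.

8 generations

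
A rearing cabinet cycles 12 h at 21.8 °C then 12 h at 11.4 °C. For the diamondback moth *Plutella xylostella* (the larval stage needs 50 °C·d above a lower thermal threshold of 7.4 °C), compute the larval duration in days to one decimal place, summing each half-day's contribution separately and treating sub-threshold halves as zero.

5.4 days

Day half: max(0, 21.8 − 7.4) × 0.5 = 14.4 × 0.5 = 7.20 DD.
Night half: max(0, 11.4 − 7.4) × 0.5 = 4.0 × 0.5 = 2.00 DD.
Per 24 h: 9.20 DD/day.
Duration = 50 / 9.20 = 5.435 ≈ 5.4 days.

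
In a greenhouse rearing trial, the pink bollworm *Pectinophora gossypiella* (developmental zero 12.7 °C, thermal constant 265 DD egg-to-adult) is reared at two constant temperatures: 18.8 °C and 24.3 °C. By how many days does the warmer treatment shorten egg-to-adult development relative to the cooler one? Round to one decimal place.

20.6 days

At 18.8 °C: 265 / (18.8 − 12.7) = 265 / 6.1 = 43.443 d.
At 24.3 °C: 265 / (24.3 − 12.7) = 265 / 11.6 = 22.845 d.
Difference = |43.443 − 22.845| = 20.598 ≈ 20.6 days.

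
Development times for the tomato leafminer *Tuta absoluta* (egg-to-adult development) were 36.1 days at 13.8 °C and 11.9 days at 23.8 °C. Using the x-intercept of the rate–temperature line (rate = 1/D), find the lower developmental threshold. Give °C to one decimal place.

Under the model K = D·(T − T_b), so D₁·(T₁ − T_b) = D₂·(T₂ − T_b).
36.1·(13.8 − T_b) = 11.9·(23.8 − T_b)
T_b = (36.1·13.8 − 11.9·23.8) / (36.1 − 11.9) = 214.96 / 24.2 = 8.883 °C ≈ 8.9 °C.

8.9 °C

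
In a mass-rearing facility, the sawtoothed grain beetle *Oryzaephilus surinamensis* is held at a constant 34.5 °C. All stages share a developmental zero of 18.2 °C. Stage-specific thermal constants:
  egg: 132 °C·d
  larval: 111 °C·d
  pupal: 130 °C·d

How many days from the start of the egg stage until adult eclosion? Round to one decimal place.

Daily accumulation at 34.5 °C = 34.5 − 18.2 = 16.3 DD/day.
Total K = 132 + 111 + 130 = 373 DD.
Total duration = 373 / 16.3 = 22.883 ≈ 22.9 days.

22.9 days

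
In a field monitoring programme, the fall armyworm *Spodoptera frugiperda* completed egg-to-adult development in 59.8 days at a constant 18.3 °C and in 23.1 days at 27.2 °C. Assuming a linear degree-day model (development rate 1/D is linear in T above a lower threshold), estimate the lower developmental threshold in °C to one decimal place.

Under the model K = D·(T − T_b), so D₁·(T₁ − T_b) = D₂·(T₂ − T_b).
59.8·(18.3 − T_b) = 23.1·(27.2 − T_b)
T_b = (59.8·18.3 − 23.1·27.2) / (59.8 − 23.1) = 466.02 / 36.7 = 12.698 °C ≈ 12.7 °C.

12.7 °C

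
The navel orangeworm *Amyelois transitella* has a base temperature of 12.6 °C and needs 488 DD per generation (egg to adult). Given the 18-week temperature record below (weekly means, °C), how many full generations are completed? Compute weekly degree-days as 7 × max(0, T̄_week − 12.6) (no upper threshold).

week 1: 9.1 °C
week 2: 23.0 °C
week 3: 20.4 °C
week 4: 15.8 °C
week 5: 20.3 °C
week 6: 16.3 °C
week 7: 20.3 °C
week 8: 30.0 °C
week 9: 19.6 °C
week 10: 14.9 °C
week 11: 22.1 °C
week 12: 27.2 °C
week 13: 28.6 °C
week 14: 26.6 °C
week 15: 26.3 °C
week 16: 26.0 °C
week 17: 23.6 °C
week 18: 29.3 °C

2 generations

Weekly DD (7 × max(0, T̄ − 12.6)): 0.0, 72.8, 54.6, 22.4, 53.9, 25.9, 53.9, 121.8, 49.0, 16.1, 66.5, 102.2, 112.0, 98.0, 95.9, 93.8, 77.0, 116.9.
Season total = 1232.7 DD.
Complete generations = ⌊1232.7 / 488⌋ = 2.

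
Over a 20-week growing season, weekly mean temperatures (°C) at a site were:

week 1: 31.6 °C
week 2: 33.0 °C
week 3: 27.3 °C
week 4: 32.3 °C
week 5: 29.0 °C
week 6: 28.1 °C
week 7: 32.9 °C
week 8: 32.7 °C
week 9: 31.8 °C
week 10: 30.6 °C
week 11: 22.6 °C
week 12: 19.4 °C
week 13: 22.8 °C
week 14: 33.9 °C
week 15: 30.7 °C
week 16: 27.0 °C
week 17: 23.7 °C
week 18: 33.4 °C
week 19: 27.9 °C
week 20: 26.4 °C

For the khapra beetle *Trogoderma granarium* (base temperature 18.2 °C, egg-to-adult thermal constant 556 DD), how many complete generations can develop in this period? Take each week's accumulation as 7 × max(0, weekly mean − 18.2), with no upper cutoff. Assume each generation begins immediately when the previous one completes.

Weekly DD (7 × max(0, T̄ − 18.2)): 93.8, 103.6, 63.7, 98.7, 75.6, 69.3, 102.9, 101.5, 95.2, 86.8, 30.8, 8.4, 32.2, 109.9, 87.5, 61.6, 38.5, 106.4, 67.9, 57.4.
Season total = 1491.7 DD.
Complete generations = ⌊1491.7 / 556⌋ = 2.

2 generations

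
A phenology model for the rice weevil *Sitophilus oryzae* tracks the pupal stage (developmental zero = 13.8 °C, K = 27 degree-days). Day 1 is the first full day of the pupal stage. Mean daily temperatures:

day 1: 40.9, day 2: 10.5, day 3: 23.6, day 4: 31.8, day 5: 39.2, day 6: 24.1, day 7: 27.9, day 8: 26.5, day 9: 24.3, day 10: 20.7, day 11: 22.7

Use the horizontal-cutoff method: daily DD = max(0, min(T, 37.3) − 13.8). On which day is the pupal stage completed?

Daily DD above 13.8 °C (capped at 23.5): 23.5, 0.0, 9.8, 18.0, 23.5, 10.3, 14.1, 12.7, 10.5, 6.9, 8.9.
Cumulative: 23.5, 23.5, 33.3, 51.3, 74.8, 85.1, 99.2, 111.9, 122.4, 129.3, 138.2.
The total first reaches 27 DD on day 3.

day 3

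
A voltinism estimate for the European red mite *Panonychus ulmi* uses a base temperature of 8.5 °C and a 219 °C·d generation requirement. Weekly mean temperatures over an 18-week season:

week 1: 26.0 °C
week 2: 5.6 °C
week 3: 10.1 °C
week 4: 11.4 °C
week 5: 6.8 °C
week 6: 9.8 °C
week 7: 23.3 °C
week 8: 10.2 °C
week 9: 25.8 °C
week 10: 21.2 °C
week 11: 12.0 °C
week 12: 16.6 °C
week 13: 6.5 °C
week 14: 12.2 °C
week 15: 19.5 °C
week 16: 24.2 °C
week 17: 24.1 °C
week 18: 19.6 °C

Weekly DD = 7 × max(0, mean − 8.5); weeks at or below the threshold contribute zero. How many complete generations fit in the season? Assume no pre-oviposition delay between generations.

Weekly DD (7 × max(0, T̄ − 8.5)): 122.5, 0.0, 11.2, 20.3, 0.0, 9.1, 103.6, 11.9, 121.1, 88.9, 24.5, 56.7, 0.0, 25.9, 77.0, 109.9, 109.2, 77.7.
Season total = 969.5 DD.
Complete generations = ⌊969.5 / 219⌋ = 4.

4 generations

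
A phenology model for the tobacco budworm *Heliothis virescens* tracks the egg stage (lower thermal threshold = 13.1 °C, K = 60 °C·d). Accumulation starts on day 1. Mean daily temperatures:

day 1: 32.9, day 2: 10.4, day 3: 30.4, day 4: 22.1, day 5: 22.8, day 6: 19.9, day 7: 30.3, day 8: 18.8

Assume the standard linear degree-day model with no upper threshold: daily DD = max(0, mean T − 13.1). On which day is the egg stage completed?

Daily DD above 13.1 °C: 19.8, 0.0, 17.3, 9.0, 9.7, 6.8, 17.2, 5.7.
Cumulative: 19.8, 19.8, 37.1, 46.1, 55.8, 62.6, 79.8, 85.5.
The total first reaches 60 DD on day 6.

day 6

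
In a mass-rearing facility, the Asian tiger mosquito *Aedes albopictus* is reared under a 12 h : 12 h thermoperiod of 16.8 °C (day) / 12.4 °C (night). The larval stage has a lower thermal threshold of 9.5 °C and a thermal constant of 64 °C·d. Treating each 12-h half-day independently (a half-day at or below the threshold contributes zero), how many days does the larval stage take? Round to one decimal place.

Day half: max(0, 16.8 − 9.5) × 0.5 = 7.3 × 0.5 = 3.65 DD.
Night half: max(0, 12.4 − 9.5) × 0.5 = 2.9 × 0.5 = 1.45 DD.
Per 24 h: 5.10 DD/day.
Duration = 64 / 5.10 = 12.549 ≈ 12.5 days.

12.5 days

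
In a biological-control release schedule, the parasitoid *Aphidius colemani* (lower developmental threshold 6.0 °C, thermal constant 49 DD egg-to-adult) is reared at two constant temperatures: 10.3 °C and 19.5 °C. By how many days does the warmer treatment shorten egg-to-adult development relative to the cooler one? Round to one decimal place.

7.8 days

At 10.3 °C: 49 / (10.3 − 6.0) = 49 / 4.3 = 11.395 d.
At 19.5 °C: 49 / (19.5 − 6.0) = 49 / 13.5 = 3.630 d.
Difference = |11.395 − 3.630| = 7.766 ≈ 7.8 days.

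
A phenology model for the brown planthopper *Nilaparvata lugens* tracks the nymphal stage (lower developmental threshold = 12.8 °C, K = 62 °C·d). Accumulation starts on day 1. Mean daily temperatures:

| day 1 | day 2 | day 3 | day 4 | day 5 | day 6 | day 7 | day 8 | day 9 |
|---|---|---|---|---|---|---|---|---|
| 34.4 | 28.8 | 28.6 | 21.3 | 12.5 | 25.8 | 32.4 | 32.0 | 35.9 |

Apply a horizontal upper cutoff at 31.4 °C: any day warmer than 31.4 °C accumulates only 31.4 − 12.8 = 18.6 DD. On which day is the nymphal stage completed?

day 6

Daily DD above 12.8 °C (capped at 18.6): 18.6, 16.0, 15.8, 8.5, 0.0, 13.0, 18.6, 18.6, 18.6.
Cumulative: 18.6, 34.6, 50.4, 58.9, 58.9, 71.9, 90.5, 109.1, 127.7.
The total first reaches 62 DD on day 6.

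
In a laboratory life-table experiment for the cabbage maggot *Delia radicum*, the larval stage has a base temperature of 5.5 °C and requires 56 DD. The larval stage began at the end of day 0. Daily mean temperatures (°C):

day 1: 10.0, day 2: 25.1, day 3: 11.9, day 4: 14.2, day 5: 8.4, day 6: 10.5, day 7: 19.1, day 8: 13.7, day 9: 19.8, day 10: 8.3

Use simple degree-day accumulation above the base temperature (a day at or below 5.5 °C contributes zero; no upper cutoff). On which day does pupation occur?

Daily DD above 5.5 °C: 4.5, 19.6, 6.4, 8.7, 2.9, 5.0, 13.6, 8.2, 14.3, 2.8.
Cumulative: 4.5, 24.1, 30.5, 39.2, 42.1, 47.1, 60.7, 68.9, 83.2, 86.0.
The total first reaches 56 DD on day 7.

day 7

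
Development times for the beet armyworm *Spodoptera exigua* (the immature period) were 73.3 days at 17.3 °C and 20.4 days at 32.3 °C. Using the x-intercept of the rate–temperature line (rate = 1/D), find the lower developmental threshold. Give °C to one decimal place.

11.5 °C

Under the model K = D·(T − T_b), so D₁·(T₁ − T_b) = D₂·(T₂ − T_b).
73.3·(17.3 − T_b) = 20.4·(32.3 − T_b)
T_b = (73.3·17.3 − 20.4·32.3) / (73.3 − 20.4) = 609.17 / 52.9 = 11.516 °C ≈ 11.5 °C.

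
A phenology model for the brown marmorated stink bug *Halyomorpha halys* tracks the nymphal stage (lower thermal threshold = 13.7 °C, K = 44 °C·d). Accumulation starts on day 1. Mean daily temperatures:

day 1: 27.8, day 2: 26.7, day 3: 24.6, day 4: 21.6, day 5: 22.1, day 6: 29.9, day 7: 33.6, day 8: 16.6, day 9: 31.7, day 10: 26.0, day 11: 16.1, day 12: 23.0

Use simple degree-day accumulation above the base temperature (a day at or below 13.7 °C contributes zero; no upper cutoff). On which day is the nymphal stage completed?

Daily DD above 13.7 °C: 14.1, 13.0, 10.9, 7.9, 8.4, 16.2, 19.9, 2.9, 18.0, 12.3, 2.4, 9.3.
Cumulative: 14.1, 27.1, 38.0, 45.9, 54.3, 70.5, 90.4, 93.3, 111.3, 123.6, 126.0, 135.3.
The total first reaches 44 DD on day 4.

day 4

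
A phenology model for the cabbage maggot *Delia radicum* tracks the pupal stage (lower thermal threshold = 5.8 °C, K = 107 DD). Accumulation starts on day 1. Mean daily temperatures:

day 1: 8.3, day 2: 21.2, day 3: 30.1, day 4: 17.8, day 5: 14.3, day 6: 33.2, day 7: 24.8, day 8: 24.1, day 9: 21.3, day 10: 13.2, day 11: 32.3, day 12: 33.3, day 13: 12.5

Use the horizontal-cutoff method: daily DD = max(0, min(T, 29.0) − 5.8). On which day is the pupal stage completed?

Daily DD above 5.8 °C (capped at 23.2): 2.5, 15.4, 23.2, 12.0, 8.5, 23.2, 19.0, 18.3, 15.5, 7.4, 23.2, 23.2, 6.7.
Cumulative: 2.5, 17.9, 41.1, 53.1, 61.6, 84.8, 103.8, 122.1, 137.6, 145.0, 168.2, 191.4, 198.1.
The total first reaches 107 DD on day 8.

day 8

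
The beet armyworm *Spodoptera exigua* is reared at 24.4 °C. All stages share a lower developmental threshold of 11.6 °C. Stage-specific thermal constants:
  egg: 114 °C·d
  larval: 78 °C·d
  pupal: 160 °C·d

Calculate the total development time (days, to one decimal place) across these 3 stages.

Daily accumulation at 24.4 °C = 24.4 − 11.6 = 12.8 DD/day.
Total K = 114 + 78 + 160 = 352 DD.
Total duration = 352 / 12.8 = 27.500 ≈ 27.5 days.

27.5 days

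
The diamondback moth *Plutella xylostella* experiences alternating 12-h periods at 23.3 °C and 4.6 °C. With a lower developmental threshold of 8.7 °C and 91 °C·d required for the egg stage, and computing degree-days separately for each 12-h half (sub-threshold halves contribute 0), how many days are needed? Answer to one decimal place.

Day half: max(0, 23.3 − 8.7) × 0.5 = 14.6 × 0.5 = 7.30 DD.
Night half: max(0, 4.6 − 8.7) × 0.5 = 0.0 × 0.5 = 0.00 DD.
Per 24 h: 7.30 DD/day.
Duration = 91 / 7.30 = 12.466 ≈ 12.5 days.

12.5 days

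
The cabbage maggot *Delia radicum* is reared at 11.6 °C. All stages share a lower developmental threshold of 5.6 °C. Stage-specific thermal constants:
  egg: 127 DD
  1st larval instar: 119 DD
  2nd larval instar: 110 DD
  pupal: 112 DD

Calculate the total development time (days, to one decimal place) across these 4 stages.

Daily accumulation at 11.6 °C = 11.6 − 5.6 = 6.0 DD/day.
Total K = 127 + 119 + 110 + 112 = 468 DD.
Total duration = 468 / 6.0 = 78.000 ≈ 78.0 days.

78.0 days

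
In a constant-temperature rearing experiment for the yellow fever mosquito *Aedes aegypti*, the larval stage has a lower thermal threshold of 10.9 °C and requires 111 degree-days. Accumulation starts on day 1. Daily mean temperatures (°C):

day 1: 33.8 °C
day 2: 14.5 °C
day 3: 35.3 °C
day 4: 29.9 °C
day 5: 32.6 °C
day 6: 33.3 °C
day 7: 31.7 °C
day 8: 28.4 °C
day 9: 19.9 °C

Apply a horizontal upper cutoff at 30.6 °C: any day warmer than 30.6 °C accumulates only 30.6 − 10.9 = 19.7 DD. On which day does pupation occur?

day 7

Daily DD above 10.9 °C (capped at 19.7): 19.7, 3.6, 19.7, 19.0, 19.7, 19.7, 19.7, 17.5, 9.0.
Cumulative: 19.7, 23.3, 43.0, 62.0, 81.7, 101.4, 121.1, 138.6, 147.6.
The total first reaches 111 DD on day 7.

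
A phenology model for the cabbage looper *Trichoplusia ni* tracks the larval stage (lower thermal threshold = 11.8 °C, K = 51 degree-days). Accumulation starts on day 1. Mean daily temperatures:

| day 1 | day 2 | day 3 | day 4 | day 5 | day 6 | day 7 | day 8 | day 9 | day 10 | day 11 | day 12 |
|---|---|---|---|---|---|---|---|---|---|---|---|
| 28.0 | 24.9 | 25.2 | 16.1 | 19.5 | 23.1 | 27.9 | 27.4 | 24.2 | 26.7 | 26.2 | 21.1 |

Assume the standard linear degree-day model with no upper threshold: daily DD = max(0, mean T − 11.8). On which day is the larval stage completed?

Daily DD above 11.8 °C: 16.2, 13.1, 13.4, 4.3, 7.7, 11.3, 16.1, 15.6, 12.4, 14.9, 14.4, 9.3.
Cumulative: 16.2, 29.3, 42.7, 47.0, 54.7, 66.0, 82.1, 97.7, 110.1, 125.0, 139.4, 148.7.
The total first reaches 51 DD on day 5.

day 5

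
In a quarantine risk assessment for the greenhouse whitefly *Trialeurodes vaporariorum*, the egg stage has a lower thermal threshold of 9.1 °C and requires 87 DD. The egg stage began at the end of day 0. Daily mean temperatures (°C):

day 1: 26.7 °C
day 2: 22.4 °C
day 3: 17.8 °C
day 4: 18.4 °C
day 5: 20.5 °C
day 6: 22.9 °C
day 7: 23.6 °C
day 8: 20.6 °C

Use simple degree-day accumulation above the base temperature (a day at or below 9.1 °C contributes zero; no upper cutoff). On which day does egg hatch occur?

day 7

Daily DD above 9.1 °C: 17.6, 13.3, 8.7, 9.3, 11.4, 13.8, 14.5, 11.5.
Cumulative: 17.6, 30.9, 39.6, 48.9, 60.3, 74.1, 88.6, 100.1.
The total first reaches 87 DD on day 7.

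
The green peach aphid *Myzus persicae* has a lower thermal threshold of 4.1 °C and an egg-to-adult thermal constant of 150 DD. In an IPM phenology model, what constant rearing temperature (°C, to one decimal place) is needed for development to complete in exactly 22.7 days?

10.7 °C

Required daily accumulation = 150 / 22.7 = 6.608 DD/day.
T = T_base + 6.608 = 4.1 + 6.608 = 10.708 ≈ 10.7 °C.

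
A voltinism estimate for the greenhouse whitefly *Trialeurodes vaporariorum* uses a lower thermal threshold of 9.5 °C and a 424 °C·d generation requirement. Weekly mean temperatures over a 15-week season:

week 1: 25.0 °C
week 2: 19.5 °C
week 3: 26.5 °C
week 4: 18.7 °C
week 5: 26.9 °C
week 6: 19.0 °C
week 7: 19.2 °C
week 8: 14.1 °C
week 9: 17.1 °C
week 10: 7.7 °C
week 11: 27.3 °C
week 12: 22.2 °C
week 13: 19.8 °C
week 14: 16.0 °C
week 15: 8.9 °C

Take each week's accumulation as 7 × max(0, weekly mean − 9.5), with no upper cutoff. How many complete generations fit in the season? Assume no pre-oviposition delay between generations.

Weekly DD (7 × max(0, T̄ − 9.5)): 108.5, 70.0, 119.0, 64.4, 121.8, 66.5, 67.9, 32.2, 53.2, 0.0, 124.6, 88.9, 72.1, 45.5, 0.0.
Season total = 1034.6 DD.
Complete generations = ⌊1034.6 / 424⌋ = 2.

2 generations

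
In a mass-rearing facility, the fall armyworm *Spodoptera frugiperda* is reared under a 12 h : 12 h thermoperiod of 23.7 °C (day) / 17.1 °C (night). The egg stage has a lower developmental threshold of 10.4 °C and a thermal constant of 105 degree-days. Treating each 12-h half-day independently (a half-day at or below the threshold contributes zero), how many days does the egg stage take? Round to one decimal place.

10.5 days

Day half: max(0, 23.7 − 10.4) × 0.5 = 13.3 × 0.5 = 6.65 DD.
Night half: max(0, 17.1 − 10.4) × 0.5 = 6.7 × 0.5 = 3.35 DD.
Per 24 h: 10.00 DD/day.
Duration = 105 / 10.00 = 10.500 ≈ 10.5 days.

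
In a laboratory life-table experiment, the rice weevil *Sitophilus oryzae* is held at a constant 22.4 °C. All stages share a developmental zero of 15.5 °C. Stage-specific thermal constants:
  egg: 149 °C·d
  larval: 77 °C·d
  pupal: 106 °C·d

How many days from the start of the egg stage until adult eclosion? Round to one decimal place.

Daily accumulation at 22.4 °C = 22.4 − 15.5 = 6.9 DD/day.
Total K = 149 + 77 + 106 = 332 DD.
Total duration = 332 / 6.9 = 48.116 ≈ 48.1 days.

48.1 days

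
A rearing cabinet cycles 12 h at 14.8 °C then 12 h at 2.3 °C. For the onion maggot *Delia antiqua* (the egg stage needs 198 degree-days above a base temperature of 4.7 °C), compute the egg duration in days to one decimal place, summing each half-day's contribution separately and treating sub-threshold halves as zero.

39.2 days

Day half: max(0, 14.8 − 4.7) × 0.5 = 10.1 × 0.5 = 5.05 DD.
Night half: max(0, 2.3 − 4.7) × 0.5 = 0.0 × 0.5 = 0.00 DD.
Per 24 h: 5.05 DD/day.
Duration = 198 / 5.05 = 39.208 ≈ 39.2 days.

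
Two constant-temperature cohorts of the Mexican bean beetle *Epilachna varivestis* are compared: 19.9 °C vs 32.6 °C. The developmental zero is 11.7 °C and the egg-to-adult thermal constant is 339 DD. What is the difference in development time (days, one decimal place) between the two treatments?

At 19.9 °C: 339 / (19.9 − 11.7) = 339 / 8.2 = 41.341 d.
At 32.6 °C: 339 / (32.6 − 11.7) = 339 / 20.9 = 16.220 d.
Difference = |41.341 − 16.220| = 25.121 ≈ 25.1 days.

25.1 days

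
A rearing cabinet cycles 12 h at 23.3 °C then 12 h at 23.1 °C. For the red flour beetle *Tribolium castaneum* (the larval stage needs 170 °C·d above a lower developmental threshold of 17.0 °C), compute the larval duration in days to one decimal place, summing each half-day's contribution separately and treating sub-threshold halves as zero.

Day half: max(0, 23.3 − 17.0) × 0.5 = 6.3 × 0.5 = 3.15 DD.
Night half: max(0, 23.1 − 17.0) × 0.5 = 6.1 × 0.5 = 3.05 DD.
Per 24 h: 6.20 DD/day.
Duration = 170 / 6.20 = 27.419 ≈ 27.4 days.

27.4 days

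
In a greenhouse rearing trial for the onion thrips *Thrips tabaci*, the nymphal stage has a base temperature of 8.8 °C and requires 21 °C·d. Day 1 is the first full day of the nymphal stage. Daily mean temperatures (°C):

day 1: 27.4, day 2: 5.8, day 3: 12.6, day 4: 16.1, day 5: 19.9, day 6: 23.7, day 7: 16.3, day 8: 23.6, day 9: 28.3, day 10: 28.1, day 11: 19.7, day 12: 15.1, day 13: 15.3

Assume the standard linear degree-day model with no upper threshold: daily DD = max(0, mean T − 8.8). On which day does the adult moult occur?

day 3

Daily DD above 8.8 °C: 18.6, 0.0, 3.8, 7.3, 11.1, 14.9, 7.5, 14.8, 19.5, 19.3, 10.9, 6.3, 6.5.
Cumulative: 18.6, 18.6, 22.4, 29.7, 40.8, 55.7, 63.2, 78.0, 97.5, 116.8, 127.7, 134.0, 140.5.
The total first reaches 21 DD on day 3.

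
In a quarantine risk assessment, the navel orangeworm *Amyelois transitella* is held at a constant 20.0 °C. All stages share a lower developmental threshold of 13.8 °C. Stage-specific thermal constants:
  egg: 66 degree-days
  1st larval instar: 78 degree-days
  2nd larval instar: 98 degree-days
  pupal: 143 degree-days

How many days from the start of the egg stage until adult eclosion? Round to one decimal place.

62.1 days

Daily accumulation at 20.0 °C = 20.0 − 13.8 = 6.2 DD/day.
Total K = 66 + 78 + 98 + 143 = 385 DD.
Total duration = 385 / 6.2 = 62.097 ≈ 62.1 days.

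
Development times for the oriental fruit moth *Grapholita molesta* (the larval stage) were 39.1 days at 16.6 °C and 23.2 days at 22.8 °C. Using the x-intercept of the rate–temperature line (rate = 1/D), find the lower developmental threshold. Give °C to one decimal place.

7.6 °C

Equal thermal constants: D₁(T₁ − T_b) = D₂(T₂ − T_b).
39.1·(16.6 − T_b) = 23.2·(22.8 − T_b)
T_b = (39.1·16.6 − 23.2·22.8) / (39.1 − 23.2) = 120.10 / 15.9 = 7.553 °C ≈ 7.6 °C.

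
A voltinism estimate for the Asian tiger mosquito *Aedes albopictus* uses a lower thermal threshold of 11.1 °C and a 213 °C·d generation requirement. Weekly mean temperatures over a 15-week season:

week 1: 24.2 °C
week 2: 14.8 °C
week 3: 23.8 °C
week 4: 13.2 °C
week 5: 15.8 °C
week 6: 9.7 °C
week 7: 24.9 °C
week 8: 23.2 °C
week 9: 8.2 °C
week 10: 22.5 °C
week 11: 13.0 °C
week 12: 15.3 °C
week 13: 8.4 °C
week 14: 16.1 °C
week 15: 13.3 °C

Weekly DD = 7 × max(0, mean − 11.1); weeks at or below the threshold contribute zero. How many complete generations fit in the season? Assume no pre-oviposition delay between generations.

Weekly DD (7 × max(0, T̄ − 11.1)): 91.7, 25.9, 88.9, 14.7, 32.9, 0.0, 96.6, 84.7, 0.0, 79.8, 13.3, 29.4, 0.0, 35.0, 15.4.
Season total = 608.3 DD.
Complete generations = ⌊608.3 / 213⌋ = 2.

2 generations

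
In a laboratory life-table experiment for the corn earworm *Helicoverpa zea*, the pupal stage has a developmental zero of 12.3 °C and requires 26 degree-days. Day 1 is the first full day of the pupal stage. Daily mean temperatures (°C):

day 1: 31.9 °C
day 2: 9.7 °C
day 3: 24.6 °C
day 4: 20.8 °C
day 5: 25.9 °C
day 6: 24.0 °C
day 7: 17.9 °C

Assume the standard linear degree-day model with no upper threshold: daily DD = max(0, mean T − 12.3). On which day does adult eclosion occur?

Daily DD above 12.3 °C: 19.6, 0.0, 12.3, 8.5, 13.6, 11.7, 5.6.
Cumulative: 19.6, 19.6, 31.9, 40.4, 54.0, 65.7, 71.3.
The total first reaches 26 DD on day 3.

day 3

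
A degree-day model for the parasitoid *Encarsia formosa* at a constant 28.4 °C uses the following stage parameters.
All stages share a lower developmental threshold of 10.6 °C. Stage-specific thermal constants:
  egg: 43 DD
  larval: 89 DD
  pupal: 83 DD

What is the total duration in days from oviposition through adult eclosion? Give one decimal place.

12.1 days

Daily accumulation at 28.4 °C = 28.4 − 10.6 = 17.8 DD/day.
Total K = 43 + 89 + 83 = 215 DD.
Total duration = 215 / 17.8 = 12.079 ≈ 12.1 days.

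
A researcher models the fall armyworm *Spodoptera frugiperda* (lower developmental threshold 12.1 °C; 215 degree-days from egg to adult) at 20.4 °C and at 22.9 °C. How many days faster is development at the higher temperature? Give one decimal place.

At 20.4 °C: 215 / (20.4 − 12.1) = 215 / 8.3 = 25.904 d.
At 22.9 °C: 215 / (22.9 − 12.1) = 215 / 10.8 = 19.907 d.
Difference = |25.904 − 19.907| = 5.996 ≈ 6.0 days.

6.0 days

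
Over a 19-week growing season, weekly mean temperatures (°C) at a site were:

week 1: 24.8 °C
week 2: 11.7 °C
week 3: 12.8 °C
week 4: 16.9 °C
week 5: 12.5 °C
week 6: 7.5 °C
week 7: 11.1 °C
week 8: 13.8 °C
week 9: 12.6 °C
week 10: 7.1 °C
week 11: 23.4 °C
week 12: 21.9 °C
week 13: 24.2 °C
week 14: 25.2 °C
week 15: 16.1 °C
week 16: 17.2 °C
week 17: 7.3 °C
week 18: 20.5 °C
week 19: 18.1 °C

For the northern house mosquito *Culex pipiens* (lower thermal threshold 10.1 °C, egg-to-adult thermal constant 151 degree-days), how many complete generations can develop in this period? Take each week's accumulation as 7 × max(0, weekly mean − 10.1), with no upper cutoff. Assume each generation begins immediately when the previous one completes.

Weekly DD (7 × max(0, T̄ − 10.1)): 102.9, 11.2, 18.9, 47.6, 16.8, 0.0, 7.0, 25.9, 17.5, 0.0, 93.1, 82.6, 98.7, 105.7, 42.0, 49.7, 0.0, 72.8, 56.0.
Season total = 848.4 DD.
Complete generations = ⌊848.4 / 151⌋ = 5.

5 generations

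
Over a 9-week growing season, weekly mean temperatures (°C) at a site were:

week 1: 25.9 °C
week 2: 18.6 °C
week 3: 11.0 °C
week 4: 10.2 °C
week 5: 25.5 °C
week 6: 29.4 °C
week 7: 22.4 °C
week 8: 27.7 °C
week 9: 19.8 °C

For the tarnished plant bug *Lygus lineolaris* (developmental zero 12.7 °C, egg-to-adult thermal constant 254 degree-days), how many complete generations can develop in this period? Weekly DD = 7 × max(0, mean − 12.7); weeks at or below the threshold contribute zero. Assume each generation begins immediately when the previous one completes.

Weekly DD (7 × max(0, T̄ − 12.7)): 92.4, 41.3, 0.0, 0.0, 89.6, 116.9, 67.9, 105.0, 49.7.
Season total = 562.8 DD.
Complete generations = ⌊562.8 / 254⌋ = 2.

2 generations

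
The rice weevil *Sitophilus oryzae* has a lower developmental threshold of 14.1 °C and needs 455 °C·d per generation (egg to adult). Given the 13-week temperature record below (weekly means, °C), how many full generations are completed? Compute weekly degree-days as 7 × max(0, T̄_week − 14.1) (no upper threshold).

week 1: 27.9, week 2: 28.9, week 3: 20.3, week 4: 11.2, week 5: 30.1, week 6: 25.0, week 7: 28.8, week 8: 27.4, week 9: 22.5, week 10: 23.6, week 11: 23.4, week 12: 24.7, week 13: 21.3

Weekly DD (7 × max(0, T̄ − 14.1)): 96.6, 103.6, 43.4, 0.0, 112.0, 76.3, 102.9, 93.1, 58.8, 66.5, 65.1, 74.2, 50.4.
Season total = 942.9 DD.
Complete generations = ⌊942.9 / 455⌋ = 2.

2 generations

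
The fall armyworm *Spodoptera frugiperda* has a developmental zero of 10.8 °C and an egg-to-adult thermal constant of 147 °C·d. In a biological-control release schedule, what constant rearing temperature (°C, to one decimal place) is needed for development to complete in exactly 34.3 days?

Required daily accumulation = 147 / 34.3 = 4.286 DD/day.
T = T_base + 4.286 = 10.8 + 4.286 = 15.086 ≈ 15.1 °C.

15.1 °C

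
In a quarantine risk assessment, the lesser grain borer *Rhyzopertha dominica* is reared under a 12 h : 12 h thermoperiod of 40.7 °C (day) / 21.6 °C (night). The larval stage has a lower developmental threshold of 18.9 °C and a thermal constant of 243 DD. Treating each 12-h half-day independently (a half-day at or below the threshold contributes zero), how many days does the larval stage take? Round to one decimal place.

Day half: max(0, 40.7 − 18.9) × 0.5 = 21.8 × 0.5 = 10.90 DD.
Night half: max(0, 21.6 − 18.9) × 0.5 = 2.7 × 0.5 = 1.35 DD.
Per 24 h: 12.25 DD/day.
Duration = 243 / 12.25 = 19.837 ≈ 19.8 days.

19.8 days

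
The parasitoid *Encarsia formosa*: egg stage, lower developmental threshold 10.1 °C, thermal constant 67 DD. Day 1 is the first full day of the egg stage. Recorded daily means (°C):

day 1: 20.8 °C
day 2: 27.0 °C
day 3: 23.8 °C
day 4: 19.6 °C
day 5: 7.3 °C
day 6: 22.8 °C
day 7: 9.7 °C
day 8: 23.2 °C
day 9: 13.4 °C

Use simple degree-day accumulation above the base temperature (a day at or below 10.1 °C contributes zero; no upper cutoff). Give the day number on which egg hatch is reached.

Daily DD above 10.1 °C: 10.7, 16.9, 13.7, 9.5, 0.0, 12.7, 0.0, 13.1, 3.3.
Cumulative: 10.7, 27.6, 41.3, 50.8, 50.8, 63.5, 63.5, 76.6, 79.9.
The total first reaches 67 DD on day 8.

day 8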